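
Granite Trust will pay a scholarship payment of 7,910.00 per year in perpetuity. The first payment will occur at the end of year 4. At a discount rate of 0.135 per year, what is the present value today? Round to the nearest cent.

40073.30

Value at end of year 3: C / r = 7,910.00 / 0.135 = 58,592.5926
Discount to today: PV = 58,592.5926 / (1 + 0.135)^3 = 58,592.5926 / 1.462135 = 40,073.30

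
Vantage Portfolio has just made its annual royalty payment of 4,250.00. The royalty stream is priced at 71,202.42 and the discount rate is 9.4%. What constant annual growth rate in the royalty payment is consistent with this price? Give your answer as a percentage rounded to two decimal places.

3.24%

P = D₀(1+g)/(r−g) ⇒ P(r−g) = D₀(1+g) ⇒ g(P+D₀) = P·r − D₀
g = (P·r − D₀)/(P + D₀) = (71,202.42×0.094 − 4,250.00) / (71,202.42 + 4,250.00) = 0.032378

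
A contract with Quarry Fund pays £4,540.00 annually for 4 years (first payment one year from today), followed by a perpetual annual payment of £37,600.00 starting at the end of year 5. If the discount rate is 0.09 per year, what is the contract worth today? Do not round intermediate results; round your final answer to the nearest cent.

PV of 4-year annuity: £4,540.00 × [1 − (1+0.09)^−4] / 0.09 = 14708.32824
Perpetuity value at year 4: £37,600.00 / 0.09 = 417777.77778
PV of perpetuity: 417777.77778 / (1+0.09)^4 = 295964.31040
Total PV = 14708.32824 + 295964.31040 = 310672.63864

£310672.64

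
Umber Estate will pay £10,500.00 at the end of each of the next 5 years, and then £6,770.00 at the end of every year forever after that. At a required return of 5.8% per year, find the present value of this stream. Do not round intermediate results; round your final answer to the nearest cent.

£132522.11

PV of 5-year annuity: £10,500.00 × [1 − (1+0.058)^−5] / 0.058 = 44471.50846
Perpetuity value at year 5: £6,770.00 / 0.058 = 116724.13793
PV of perpetuity: 116724.13793 / (1+0.058)^5 = 88050.60343
Total PV = 44471.50846 + 88050.60343 = 132522.11189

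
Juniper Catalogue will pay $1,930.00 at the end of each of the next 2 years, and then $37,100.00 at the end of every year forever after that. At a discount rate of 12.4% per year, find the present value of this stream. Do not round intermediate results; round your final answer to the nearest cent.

$240065.40

PV of 2-year annuity: $1,930.00 × [1 − (1+0.124)^−2] / 0.124 = 3244.73474
Perpetuity value at year 2: $37,100.00 / 0.124 = 299193.54839
PV of perpetuity: 299193.54839 / (1+0.124)^2 = 236820.66810
Total PV = 3244.73474 + 236820.66810 = 240065.40285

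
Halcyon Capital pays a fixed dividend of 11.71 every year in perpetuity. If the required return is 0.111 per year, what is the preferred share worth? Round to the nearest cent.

105.50

Level perpetuity: PV = C / r = 11.71 / 0.111 = 105.50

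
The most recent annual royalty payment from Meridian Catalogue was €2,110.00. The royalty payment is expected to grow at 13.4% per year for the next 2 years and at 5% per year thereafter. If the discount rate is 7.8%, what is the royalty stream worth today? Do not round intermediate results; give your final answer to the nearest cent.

D_1 = 2392.74000
D_2 = 2713.36716
Terminal value at year 2: TV = D_2×(1+g_2)/(r−g_2) = 2849.03552/0.028 = 101751.26850
P_0 = D_1/(1+r)^1 + D_2/(1+r)^2 + TV/(1+r)^2
    = 2219.61039 + 2334.91483 + 87559.30595 = 92113.83117

€92113.83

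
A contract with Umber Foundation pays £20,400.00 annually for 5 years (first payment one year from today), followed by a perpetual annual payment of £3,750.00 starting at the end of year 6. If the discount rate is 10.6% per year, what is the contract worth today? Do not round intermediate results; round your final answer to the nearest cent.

PV of 5-year annuity: £20,400.00 × [1 − (1+0.106)^−5] / 0.106 = 76161.14410
Perpetuity value at year 5: £3,750.00 / 0.106 = 35377.35849
PV of perpetuity: 35377.35849 / (1+0.106)^5 = 21377.14818
Total PV = 76161.14410 + 21377.14818 = 97538.29228

£97538.29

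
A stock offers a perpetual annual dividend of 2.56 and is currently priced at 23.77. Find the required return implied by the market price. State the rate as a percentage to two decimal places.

P = C/r ⇒ r = C/P = 2.56/23.77 = 0.107699

10.77%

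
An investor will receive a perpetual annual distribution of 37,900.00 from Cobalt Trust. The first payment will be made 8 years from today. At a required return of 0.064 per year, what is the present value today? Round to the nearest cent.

Value at end of year 7: C / r = 37,900.00 / 0.064 = 592,187.5000
Discount to today: PV = 592,187.5000 / (1 + 0.064)^7 = 592,187.5000 / 1.543801 = 383,590.50

383590.50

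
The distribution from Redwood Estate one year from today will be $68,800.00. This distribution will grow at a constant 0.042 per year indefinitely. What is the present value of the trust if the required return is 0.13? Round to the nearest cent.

Growing perpetuity: P = D₁ / (r − g) = $68,800.0000 / (0.13 − 0.042) = $781,818.18

$781818.18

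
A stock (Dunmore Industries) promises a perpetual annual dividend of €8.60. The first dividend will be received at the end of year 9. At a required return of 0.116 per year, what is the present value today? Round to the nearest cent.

Value at end of year 8: C / r = €8.60 / 0.116 = €74.1379
Discount to today: PV = €74.1379 / (1 + 0.116)^8 = €74.1379 / 2.406099 = €30.81

€30.81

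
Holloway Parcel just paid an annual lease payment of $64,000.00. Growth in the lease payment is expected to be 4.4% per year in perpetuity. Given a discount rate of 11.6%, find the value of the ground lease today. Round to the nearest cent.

D₁ = D₀ × (1 + g) = $64,000.00 × 1.044 = $66,816.0000
Growing perpetuity: P = D₁ / (r − g) = $66,816.0000 / (0.116 − 0.044) = $928,000.00

$928000.00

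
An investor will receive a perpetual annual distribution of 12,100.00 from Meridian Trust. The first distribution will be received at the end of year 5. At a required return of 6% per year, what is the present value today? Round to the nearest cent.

159738.89

Value at end of year 4: C / r = 12,100.00 / 0.06 = 201,666.6667
Discount to today: PV = 201,666.6667 / (1 + 0.06)^4 = 201,666.6667 / 1.262477 = 159,738.89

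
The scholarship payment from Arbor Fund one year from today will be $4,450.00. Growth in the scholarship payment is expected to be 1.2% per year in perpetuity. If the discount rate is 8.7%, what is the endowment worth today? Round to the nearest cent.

$59333.33

Growing perpetuity: P = D₁ / (r − g) = $4,450.0000 / (0.087 − 0.012) = $59,333.33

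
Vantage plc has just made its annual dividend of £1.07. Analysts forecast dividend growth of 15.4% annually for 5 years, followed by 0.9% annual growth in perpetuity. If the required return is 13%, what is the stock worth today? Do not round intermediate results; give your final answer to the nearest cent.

D_1 = 1.23478
D_2 = 1.42494
D_3 = 1.64438
D_4 = 1.89761
D_5 = 2.18984
Terminal value at year 5: TV = D_5×(1+g_2)/(r−g_2) = 2.20955/0.121 = 18.26075
P_0 = D_1/(1+r)^1 + D_2/(1+r)^2 + D_3/(1+r)^3 + D_4/(1+r)^4 + D_5/(1+r)^5 + TV/(1+r)^5
    = 1.09273 + 1.11593 + 1.13964 + 1.16384 + 1.18856 + 9.91120 = 15.61190

£15.61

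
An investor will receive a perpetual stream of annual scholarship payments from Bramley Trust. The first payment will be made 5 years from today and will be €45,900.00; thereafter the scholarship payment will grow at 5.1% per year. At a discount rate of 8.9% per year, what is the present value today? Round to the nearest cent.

€858850.49

Value at end of year 4: C₁ / (r − g) = €45,900.00 / (0.089 − 0.051) = €1,207,894.7368
Discount to today: PV = €1,207,894.7368 / (1 + 0.089)^4 = €1,207,894.7368 / 1.406409 = €858,850.49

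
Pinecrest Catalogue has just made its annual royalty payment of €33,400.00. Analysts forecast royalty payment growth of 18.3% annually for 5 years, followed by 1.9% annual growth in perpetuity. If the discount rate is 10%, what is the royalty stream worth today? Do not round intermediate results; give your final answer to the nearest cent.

€813327.19

D_1 = 39512.20000
D_2 = 46742.93260
D_3 = 55296.88927
D_4 = 65416.22000
D_5 = 77387.38826
Terminal value at year 5: TV = D_5×(1+g_2)/(r−g_2) = 78857.74864/0.081 = 973552.45233
P_0 = D_1/(1+r)^1 + D_2/(1+r)^2 + D_3/(1+r)^3 + D_4/(1+r)^4 + D_5/(1+r)^5 + TV/(1+r)^5
    = 35920.18182 + 38630.52281 + 41545.37135 + 44680.15846 + 48051.47951 + 604499.47677 = 813327.19071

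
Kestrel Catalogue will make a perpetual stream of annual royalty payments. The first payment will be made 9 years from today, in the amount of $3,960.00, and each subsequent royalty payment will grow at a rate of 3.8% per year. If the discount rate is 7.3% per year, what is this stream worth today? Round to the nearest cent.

$64391.62

Value at end of year 8: C₁ / (r − g) = $3,960.00 / (0.073 − 0.038) = $113,142.8571
Discount to today: PV = $113,142.8571 / (1 + 0.073)^8 = $113,142.8571 / 1.757105 = $64,391.62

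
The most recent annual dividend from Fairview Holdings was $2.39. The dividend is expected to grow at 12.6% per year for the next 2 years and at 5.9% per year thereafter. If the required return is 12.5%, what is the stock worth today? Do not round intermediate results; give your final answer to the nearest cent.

$43.20

D_1 = 2.69114
D_2 = 3.03022
Terminal value at year 2: TV = D_2×(1+g_2)/(r−g_2) = 3.20901/0.066 = 48.62132
P_0 = D_1/(1+r)^1 + D_2/(1+r)^2 + TV/(1+r)^2
    = 2.39212 + 2.39425 + 38.41684 = 43.20322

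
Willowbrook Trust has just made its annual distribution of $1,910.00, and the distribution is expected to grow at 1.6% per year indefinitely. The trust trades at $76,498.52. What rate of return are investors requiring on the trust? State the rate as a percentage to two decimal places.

4.14%

D₁ = $1,910.00 × 1.016 = $1,940.5600
P = D₁/(r − g) ⇒ r = D₁/P + g = $1,940.5600/$76,498.52 + 0.016 = 0.025367 + 0.016 = 0.041367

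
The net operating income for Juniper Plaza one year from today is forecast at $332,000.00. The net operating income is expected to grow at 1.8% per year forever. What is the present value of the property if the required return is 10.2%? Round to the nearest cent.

Growing perpetuity: P = D₁ / (r − g) = $332,000.0000 / (0.102 − 0.018) = $3,952,380.95

$3952380.95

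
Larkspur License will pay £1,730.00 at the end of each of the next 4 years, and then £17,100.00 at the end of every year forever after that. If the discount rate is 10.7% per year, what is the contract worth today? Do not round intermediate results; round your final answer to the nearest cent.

£111821.45

PV of 4-year annuity: £1,730.00 × [1 − (1+0.107)^−4] / 0.107 = 5401.79130
Perpetuity value at year 4: £17,100.00 / 0.107 = 159813.08411
PV of perpetuity: 159813.08411 / (1+0.107)^4 = 106419.65562
Total PV = 5401.79130 + 106419.65562 = 111821.44692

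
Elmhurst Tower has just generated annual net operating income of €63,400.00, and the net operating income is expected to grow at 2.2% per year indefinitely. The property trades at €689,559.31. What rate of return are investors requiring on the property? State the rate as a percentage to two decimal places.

D₁ = €63,400.00 × 1.022 = €64,794.8000
P = D₁/(r − g) ⇒ r = D₁/P + g = €64,794.8000/€689,559.31 + 0.022 = 0.093966 + 0.022 = 0.115966

11.60%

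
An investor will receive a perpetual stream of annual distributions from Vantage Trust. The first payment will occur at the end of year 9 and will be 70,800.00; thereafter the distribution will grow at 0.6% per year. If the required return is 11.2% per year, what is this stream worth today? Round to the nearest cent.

285686.09

Value at end of year 8: C₁ / (r − g) = 70,800.00 / (0.112 − 0.006) = 667,924.5283
Discount to today: PV = 667,924.5283 / (1 + 0.112)^8 = 667,924.5283 / 2.337967 = 285,686.09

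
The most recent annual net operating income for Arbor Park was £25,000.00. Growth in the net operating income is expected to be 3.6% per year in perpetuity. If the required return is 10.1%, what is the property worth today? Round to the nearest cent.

£398461.54

D₁ = D₀ × (1 + g) = £25,000.00 × 1.036 = £25,900.0000
Growing perpetuity: P = D₁ / (r − g) = £25,900.0000 / (0.101 − 0.036) = £398,461.54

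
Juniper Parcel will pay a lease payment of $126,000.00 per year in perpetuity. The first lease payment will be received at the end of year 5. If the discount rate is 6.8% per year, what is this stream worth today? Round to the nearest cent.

Value at end of year 4: C / r = $126,000.00 / 0.068 = $1,852,941.1765
Discount to today: PV = $1,852,941.1765 / (1 + 0.068)^4 = $1,852,941.1765 / 1.301023 = $1,424,218.50

$1424218.50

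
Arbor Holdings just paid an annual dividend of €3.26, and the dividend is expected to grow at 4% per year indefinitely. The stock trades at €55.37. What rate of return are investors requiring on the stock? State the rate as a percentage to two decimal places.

D₁ = €3.26 × 1.04 = €3.3904
P = D₁/(r − g) ⇒ r = D₁/P + g = €3.3904/€55.37 + 0.04 = 0.061232 + 0.04 = 0.101232

10.12%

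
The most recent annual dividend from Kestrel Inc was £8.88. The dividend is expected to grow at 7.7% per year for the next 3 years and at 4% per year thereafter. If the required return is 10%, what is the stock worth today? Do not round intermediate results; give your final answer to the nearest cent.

£170.01

D_1 = 9.56376
D_2 = 10.30017
D_3 = 11.09328
Terminal value at year 3: TV = D_3×(1+g_2)/(r−g_2) = 11.53701/0.06 = 192.28356
P_0 = D_1/(1+r)^1 + D_2/(1+r)^2 + D_3/(1+r)^3 + TV/(1+r)^3
    = 8.69433 + 8.51254 + 8.33455 + 144.46549 = 170.00690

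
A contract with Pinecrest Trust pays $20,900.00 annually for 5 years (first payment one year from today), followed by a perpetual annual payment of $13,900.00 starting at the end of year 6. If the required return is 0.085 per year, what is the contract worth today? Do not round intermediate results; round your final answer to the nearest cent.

PV of 5-year annuity: $20,900.00 × [1 − (1+0.085)^−5] / 0.085 = 82359.41945
Perpetuity value at year 5: $13,900.00 / 0.085 = 163529.41176
PV of perpetuity: 163529.41176 / (1+0.085)^5 = 108754.48687
Total PV = 82359.41945 + 108754.48687 = 191113.90632

$191113.91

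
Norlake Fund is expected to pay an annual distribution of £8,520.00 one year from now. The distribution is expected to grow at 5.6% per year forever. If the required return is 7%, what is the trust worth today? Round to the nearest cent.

£608571.43

Growing perpetuity: P = D₁ / (r − g) = £8,520.0000 / (0.07 − 0.056) = £608,571.43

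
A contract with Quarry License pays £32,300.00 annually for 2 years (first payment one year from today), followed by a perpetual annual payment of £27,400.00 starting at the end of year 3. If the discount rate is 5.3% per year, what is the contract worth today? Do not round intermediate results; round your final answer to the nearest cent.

£526053.66

PV of 2-year annuity: £32,300.00 × [1 − (1+0.053)^−2] / 0.053 = 59804.61919
Perpetuity value at year 2: £27,400.00 / 0.053 = 516981.13208
PV of perpetuity: 516981.13208 / (1+0.053)^2 = 466249.04025
Total PV = 59804.61919 + 466249.04025 = 526053.65944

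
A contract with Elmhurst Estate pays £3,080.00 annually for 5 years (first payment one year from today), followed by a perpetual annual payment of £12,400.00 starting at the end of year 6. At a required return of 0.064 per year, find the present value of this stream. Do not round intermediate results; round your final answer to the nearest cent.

£154914.31

PV of 5-year annuity: £3,080.00 × [1 − (1+0.064)^−5] / 0.064 = 12834.11067
Perpetuity value at year 5: £12,400.00 / 0.064 = 193750.00000
PV of perpetuity: 193750.00000 / (1+0.064)^5 = 142080.20380
Total PV = 12834.11067 + 142080.20380 = 154914.31447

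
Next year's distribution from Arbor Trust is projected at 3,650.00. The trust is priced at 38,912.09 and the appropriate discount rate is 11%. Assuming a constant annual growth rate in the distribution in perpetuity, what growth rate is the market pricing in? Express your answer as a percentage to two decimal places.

1.62%

P = D₁/(r−g) ⇒ g = r − D₁/P = 0.11 − 3,650.00/38,912.09 = 0.016199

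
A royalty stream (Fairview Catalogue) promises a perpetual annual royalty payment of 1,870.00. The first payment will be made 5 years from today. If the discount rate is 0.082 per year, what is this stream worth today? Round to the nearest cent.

16638.67

Value at end of year 4: C / r = 1,870.00 / 0.082 = 22,804.8780
Discount to today: PV = 22,804.8780 / (1 + 0.082)^4 = 22,804.8780 / 1.370595 = 16,638.67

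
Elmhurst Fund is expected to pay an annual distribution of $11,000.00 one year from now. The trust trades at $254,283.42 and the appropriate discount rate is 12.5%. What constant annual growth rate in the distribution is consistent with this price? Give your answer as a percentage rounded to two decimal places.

8.17%

P = D₁/(r−g) ⇒ g = r − D₁/P = 0.125 − $11,000.00/$254,283.42 = 0.081741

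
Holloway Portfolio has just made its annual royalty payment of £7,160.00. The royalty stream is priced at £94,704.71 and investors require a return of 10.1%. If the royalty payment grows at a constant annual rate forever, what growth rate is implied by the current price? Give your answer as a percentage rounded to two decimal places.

2.36%

P = D₀(1+g)/(r−g) ⇒ P(r−g) = D₀(1+g) ⇒ g(P+D₀) = P·r − D₀
g = (P·r − D₀)/(P + D₀) = (£94,704.71×0.101 − £7,160.00) / (£94,704.71 + £7,160.00) = 0.023611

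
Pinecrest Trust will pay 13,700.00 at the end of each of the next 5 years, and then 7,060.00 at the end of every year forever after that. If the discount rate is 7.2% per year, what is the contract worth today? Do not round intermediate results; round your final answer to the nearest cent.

125135.69

PV of 5-year annuity: 13,700.00 × [1 − (1+0.072)^−5] / 0.072 = 55873.17430
Perpetuity value at year 5: 7,060.00 / 0.072 = 98055.55556
PV of perpetuity: 98055.55556 / (1+0.072)^5 = 69262.51829
Total PV = 55873.17430 + 69262.51829 = 125135.69259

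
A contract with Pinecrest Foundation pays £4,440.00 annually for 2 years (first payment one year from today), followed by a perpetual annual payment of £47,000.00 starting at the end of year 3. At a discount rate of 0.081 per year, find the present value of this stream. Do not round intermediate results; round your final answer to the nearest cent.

PV of 2-year annuity: £4,440.00 × [1 − (1+0.081)^−2] / 0.081 = 7906.85296
Perpetuity value at year 2: £47,000.00 / 0.081 = 580246.91358
PV of perpetuity: 580246.91358 / (1+0.081)^2 = 496548.24488
Total PV = 7906.85296 + 496548.24488 = 504455.09783

£504455.10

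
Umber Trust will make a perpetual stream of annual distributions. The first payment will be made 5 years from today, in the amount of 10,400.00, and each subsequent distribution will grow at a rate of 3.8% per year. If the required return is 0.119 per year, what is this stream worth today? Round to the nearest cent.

81889.45

Value at end of year 4: C₁ / (r − g) = 10,400.00 / (0.119 − 0.038) = 128,395.0617
Discount to today: PV = 128,395.0617 / (1 + 0.119)^4 = 128,395.0617 / 1.567907 = 81,889.45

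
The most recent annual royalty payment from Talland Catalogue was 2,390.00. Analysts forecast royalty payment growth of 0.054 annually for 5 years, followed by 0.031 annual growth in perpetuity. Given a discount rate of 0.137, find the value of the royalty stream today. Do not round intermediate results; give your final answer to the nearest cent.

25487.13

D_1 = 2519.06000
D_2 = 2655.08924
D_3 = 2798.46406
D_4 = 2949.58112
D_5 = 3108.85850
Terminal value at year 5: TV = D_5×(1+g_2)/(r−g_2) = 3205.23311/0.106 = 30238.04823
P_0 = D_1/(1+r)^1 + D_2/(1+r)^2 + D_3/(1+r)^3 + D_4/(1+r)^4 + D_5/(1+r)^5 + TV/(1+r)^5
    = 2215.53210 + 2053.80021 + 1903.87460 + 1764.89343 + 1636.05776 + 15912.97688 = 25487.13498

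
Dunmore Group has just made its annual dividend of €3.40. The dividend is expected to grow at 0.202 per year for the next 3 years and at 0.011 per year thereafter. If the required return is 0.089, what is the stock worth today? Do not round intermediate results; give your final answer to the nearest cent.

D_1 = 4.08680
D_2 = 4.91233
D_3 = 5.90462
Terminal value at year 3: TV = D_3×(1+g_2)/(r−g_2) = 5.96958/0.078 = 76.53302
P_0 = D_1/(1+r)^1 + D_2/(1+r)^2 + D_3/(1+r)^3 + TV/(1+r)^3
    = 3.75280 + 4.14221 + 4.57203 + 59.26049 = 71.72753

€71.73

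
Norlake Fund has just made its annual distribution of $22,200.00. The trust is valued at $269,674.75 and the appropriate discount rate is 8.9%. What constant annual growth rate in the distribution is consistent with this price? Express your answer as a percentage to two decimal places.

P = D₀(1+g)/(r−g) ⇒ P(r−g) = D₀(1+g) ⇒ g(P+D₀) = P·r − D₀
g = (P·r − D₀)/(P + D₀) = ($269,674.75×0.089 − $22,200.00) / ($269,674.75 + $22,200.00) = 0.006171

0.62%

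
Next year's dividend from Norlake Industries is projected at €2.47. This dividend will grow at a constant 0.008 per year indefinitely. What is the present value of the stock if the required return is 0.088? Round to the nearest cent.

€30.88

Growing perpetuity: P = D₁ / (r − g) = €2.4700 / (0.088 − 0.008) = €30.88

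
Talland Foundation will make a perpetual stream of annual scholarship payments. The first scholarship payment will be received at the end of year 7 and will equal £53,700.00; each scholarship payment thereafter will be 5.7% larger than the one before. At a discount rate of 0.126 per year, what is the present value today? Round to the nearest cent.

Value at end of year 6: C₁ / (r − g) = £53,700.00 / (0.126 − 0.057) = £778,260.8696
Discount to today: PV = £778,260.8696 / (1 + 0.126)^6 = £778,260.8696 / 2.038123 = £381,851.81

£381851.81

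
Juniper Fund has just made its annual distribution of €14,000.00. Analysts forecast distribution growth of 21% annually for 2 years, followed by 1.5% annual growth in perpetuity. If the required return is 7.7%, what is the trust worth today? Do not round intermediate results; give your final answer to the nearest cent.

D_1 = 16940.00000
D_2 = 20497.40000
Terminal value at year 2: TV = D_2×(1+g_2)/(r−g_2) = 20804.86100/0.062 = 335562.27419
P_0 = D_1/(1+r)^1 + D_2/(1+r)^2 + TV/(1+r)^2
    = 15728.87651 + 17671.25402 + 289295.52946 = 322695.65999

€322695.66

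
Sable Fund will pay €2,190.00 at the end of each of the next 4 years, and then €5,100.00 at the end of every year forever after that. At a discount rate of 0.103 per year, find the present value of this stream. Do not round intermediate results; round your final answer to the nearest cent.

€40349.84

PV of 4-year annuity: €2,190.00 × [1 − (1+0.103)^−4] / 0.103 = 6897.16205
Perpetuity value at year 4: €5,100.00 / 0.103 = 49514.56311
PV of perpetuity: 49514.56311 / (1+0.103)^4 = 33452.67888
Total PV = 6897.16205 + 33452.67888 = 40349.84093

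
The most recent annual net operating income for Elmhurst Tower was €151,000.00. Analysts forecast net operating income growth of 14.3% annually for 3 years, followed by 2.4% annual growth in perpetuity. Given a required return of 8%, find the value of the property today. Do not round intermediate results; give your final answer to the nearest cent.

D_1 = 172593.00000
D_2 = 197273.79900
D_3 = 225483.95226
Terminal value at year 3: TV = D_3×(1+g_2)/(r−g_2) = 230895.56711/0.056 = 4123135.12699
P_0 = D_1/(1+r)^1 + D_2/(1+r)^2 + D_3/(1+r)^3 + TV/(1+r)^3
    = 159808.33333 + 169130.48611 + 178996.43113 + 3273077.59788 = 3781012.84846

€3781012.85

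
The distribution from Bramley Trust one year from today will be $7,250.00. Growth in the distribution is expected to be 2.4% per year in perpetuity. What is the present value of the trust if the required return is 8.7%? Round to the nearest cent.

$115079.37

Growing perpetuity: P = D₁ / (r − g) = $7,250.0000 / (0.087 − 0.024) = $115,079.37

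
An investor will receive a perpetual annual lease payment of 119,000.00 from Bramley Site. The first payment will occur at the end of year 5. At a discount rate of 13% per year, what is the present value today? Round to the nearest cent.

561422.53

Value at end of year 4: C / r = 119,000.00 / 0.13 = 915,384.6154
Discount to today: PV = 915,384.6154 / (1 + 0.13)^4 = 915,384.6154 / 1.630474 = 561,422.53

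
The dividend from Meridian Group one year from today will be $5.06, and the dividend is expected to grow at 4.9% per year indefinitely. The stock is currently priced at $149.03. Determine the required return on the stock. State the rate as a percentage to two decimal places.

8.30%

P = D₁/(r − g) ⇒ r = D₁/P + g = $5.0600/$149.03 + 0.049 = 0.033953 + 0.049 = 0.082953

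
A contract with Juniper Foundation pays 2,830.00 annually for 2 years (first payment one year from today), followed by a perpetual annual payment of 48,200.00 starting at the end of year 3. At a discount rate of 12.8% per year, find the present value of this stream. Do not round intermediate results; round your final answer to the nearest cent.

PV of 2-year annuity: 2,830.00 × [1 − (1+0.128)^−2] / 0.128 = 4733.03657
Perpetuity value at year 2: 48,200.00 / 0.128 = 376562.50000
PV of perpetuity: 376562.50000 / (1+0.128)^2 = 295950.35775
Total PV = 4733.03657 + 295950.35775 = 300683.39432

300683.39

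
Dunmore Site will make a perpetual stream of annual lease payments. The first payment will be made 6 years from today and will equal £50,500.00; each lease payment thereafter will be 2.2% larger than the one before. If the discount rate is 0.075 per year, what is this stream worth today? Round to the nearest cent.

Value at end of year 5: C₁ / (r − g) = £50,500.00 / (0.075 − 0.022) = £952,830.1887
Discount to today: PV = £952,830.1887 / (1 + 0.075)^5 = £952,830.1887 / 1.435629 = £663,702.09

£663702.09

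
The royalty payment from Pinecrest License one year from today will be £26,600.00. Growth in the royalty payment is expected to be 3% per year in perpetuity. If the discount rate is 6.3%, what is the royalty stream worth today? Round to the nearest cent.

Growing perpetuity: P = D₁ / (r − g) = £26,600.0000 / (0.063 − 0.03) = £806,060.61

£806060.61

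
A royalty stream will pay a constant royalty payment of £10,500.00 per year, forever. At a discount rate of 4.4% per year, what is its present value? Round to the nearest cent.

£238636.36

Level perpetuity: PV = C / r = £10,500.00 / 0.044 = £238,636.36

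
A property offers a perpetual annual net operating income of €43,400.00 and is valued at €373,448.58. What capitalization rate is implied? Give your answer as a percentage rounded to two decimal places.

P = C/r ⇒ r = C/P = €43,400.00/€373,448.58 = 0.116214

11.62%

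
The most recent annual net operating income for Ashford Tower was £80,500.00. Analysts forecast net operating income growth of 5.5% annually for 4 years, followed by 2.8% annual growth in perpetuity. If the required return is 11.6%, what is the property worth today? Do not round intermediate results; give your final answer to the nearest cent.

£1031372.79

D_1 = 84927.50000
D_2 = 89598.51250
D_3 = 94526.43069
D_4 = 99725.38438
Terminal value at year 4: TV = D_4×(1+g_2)/(r−g_2) = 102517.69514/0.088 = 1164973.80838
P_0 = D_1/(1+r)^1 + D_2/(1+r)^2 + D_3/(1+r)^3 + D_4/(1+r)^4 + TV/(1+r)^4
    = 76099.91039 + 71940.32748 + 68008.10528 + 64290.81637 + 751033.62758 = 1031372.78710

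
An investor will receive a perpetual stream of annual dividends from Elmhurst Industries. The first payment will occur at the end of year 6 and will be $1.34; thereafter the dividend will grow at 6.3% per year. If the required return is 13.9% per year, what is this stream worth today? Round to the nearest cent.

Value at end of year 5: C₁ / (r − g) = $1.34 / (0.139 − 0.063) = $17.6316
Discount to today: PV = $17.6316 / (1 + 0.139)^5 = $17.6316 / 1.916985 = $9.20

$9.20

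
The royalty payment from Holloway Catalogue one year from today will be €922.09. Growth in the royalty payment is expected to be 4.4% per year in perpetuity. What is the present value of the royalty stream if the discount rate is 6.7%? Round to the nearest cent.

€40090.87

Growing perpetuity: P = D₁ / (r − g) = €922.0900 / (0.067 − 0.044) = €40,090.87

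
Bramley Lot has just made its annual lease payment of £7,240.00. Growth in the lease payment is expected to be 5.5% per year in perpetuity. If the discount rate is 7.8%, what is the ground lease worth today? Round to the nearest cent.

D₁ = D₀ × (1 + g) = £7,240.00 × 1.055 = £7,638.2000
Growing perpetuity: P = D₁ / (r − g) = £7,638.2000 / (0.078 − 0.055) = £332,095.65

£332095.65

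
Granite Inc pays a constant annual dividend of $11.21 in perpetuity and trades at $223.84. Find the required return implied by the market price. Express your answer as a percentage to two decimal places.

P = C/r ⇒ r = C/P = $11.21/$223.84 = 0.050080

5.01%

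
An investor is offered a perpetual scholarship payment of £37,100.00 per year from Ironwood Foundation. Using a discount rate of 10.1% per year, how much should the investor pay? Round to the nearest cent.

Level perpetuity: PV = C / r = £37,100.00 / 0.101 = £367,326.73

£367326.73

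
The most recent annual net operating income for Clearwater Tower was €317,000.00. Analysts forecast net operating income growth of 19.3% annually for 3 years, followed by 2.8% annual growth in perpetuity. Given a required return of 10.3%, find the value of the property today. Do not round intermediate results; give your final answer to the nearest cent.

D_1 = 378181.00000
D_2 = 451169.93300
D_3 = 538245.73007
Terminal value at year 3: TV = D_3×(1+g_2)/(r−g_2) = 553316.61051/0.075 = 7377554.80681
P_0 = D_1/(1+r)^1 + D_2/(1+r)^2 + D_3/(1+r)^3 + TV/(1+r)^3
    = 342865.82049 + 370842.17937 + 401101.28739 + 5497761.64578 = 6612570.93302

€6612570.93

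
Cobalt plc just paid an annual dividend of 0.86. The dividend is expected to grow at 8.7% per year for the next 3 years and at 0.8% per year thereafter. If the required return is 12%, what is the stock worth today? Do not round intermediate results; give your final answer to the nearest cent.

D_1 = 0.93482
D_2 = 1.01615
D_3 = 1.10455
Terminal value at year 3: TV = D_3×(1+g_2)/(r−g_2) = 1.11339/0.112 = 9.94099
P_0 = D_1/(1+r)^1 + D_2/(1+r)^2 + D_3/(1+r)^3 + TV/(1+r)^3
    = 0.83466 + 0.81007 + 0.78620 + 7.07580 = 9.50673

9.51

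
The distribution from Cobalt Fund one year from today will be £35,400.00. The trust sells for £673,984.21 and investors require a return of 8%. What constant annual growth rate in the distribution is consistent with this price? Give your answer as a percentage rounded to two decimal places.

2.75%

P = D₁/(r−g) ⇒ g = r − D₁/P = 0.08 − £35,400.00/£673,984.21 = 0.027477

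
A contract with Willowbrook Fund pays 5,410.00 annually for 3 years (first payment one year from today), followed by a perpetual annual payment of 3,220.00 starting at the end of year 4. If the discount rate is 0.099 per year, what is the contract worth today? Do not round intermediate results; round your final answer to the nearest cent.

37981.06

PV of 3-year annuity: 5,410.00 × [1 − (1+0.099)^−3] / 0.099 = 13477.59023
Perpetuity value at year 3: 3,220.00 / 0.099 = 32525.25253
PV of perpetuity: 32525.25253 / (1+0.099)^3 = 24503.47054
Total PV = 13477.59023 + 24503.47054 = 37981.06077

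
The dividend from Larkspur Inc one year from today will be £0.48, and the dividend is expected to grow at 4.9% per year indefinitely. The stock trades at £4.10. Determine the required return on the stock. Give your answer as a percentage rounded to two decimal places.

16.61%

P = D₁/(r − g) ⇒ r = D₁/P + g = £0.4800/£4.10 + 0.049 = 0.117073 + 0.049 = 0.166073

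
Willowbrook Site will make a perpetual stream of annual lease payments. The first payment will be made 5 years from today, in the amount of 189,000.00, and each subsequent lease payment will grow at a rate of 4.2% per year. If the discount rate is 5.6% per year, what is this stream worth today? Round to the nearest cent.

Value at end of year 4: C₁ / (r − g) = 189,000.00 / (0.056 − 0.042) = 13,500,000.0000
Discount to today: PV = 13,500,000.0000 / (1 + 0.056)^4 = 13,500,000.0000 / 1.243528 = 10,856,206.50

10856206.50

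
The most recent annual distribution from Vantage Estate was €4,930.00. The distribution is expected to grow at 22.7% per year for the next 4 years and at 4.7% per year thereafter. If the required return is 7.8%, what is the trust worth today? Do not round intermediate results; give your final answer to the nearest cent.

€307012.88

D_1 = 6049.11000
D_2 = 7422.25797
D_3 = 9107.11053
D_4 = 11174.42462
Terminal value at year 4: TV = D_4×(1+g_2)/(r−g_2) = 11699.62258/0.031 = 377407.17988
P_0 = D_1/(1+r)^1 + D_2/(1+r)^2 + D_3/(1+r)^3 + D_4/(1+r)^4 + TV/(1+r)^4
    = 5611.41929 + 6387.02363 + 7269.83117 + 8274.65941 + 279469.94833 = 307012.88182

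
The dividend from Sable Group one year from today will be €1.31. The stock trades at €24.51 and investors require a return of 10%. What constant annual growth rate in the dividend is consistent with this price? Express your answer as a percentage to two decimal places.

P = D₁/(r−g) ⇒ g = r − D₁/P = 0.1 − €1.31/€24.51 = 0.046552

4.66%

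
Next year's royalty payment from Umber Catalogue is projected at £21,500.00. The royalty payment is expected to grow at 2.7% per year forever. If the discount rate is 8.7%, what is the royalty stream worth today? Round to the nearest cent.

£358333.33

Growing perpetuity: P = D₁ / (r − g) = £21,500.0000 / (0.087 − 0.027) = £358,333.33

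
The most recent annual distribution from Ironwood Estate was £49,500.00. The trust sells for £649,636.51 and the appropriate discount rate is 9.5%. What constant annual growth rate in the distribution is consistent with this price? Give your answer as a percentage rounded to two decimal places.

1.75%

P = D₀(1+g)/(r−g) ⇒ P(r−g) = D₀(1+g) ⇒ g(P+D₀) = P·r − D₀
g = (P·r − D₀)/(P + D₀) = (£649,636.51×0.095 − £49,500.00) / (£649,636.51 + £49,500.00) = 0.017472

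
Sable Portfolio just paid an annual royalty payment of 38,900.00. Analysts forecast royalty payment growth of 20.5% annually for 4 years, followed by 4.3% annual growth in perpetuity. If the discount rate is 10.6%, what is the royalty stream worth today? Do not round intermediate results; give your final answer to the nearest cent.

1101125.39

D_1 = 46874.50000
D_2 = 56483.77250
D_3 = 68062.94586
D_4 = 82015.84976
Terminal value at year 4: TV = D_4×(1+g_2)/(r−g_2) = 85542.53130/0.063 = 1357817.95721
P_0 = D_1/(1+r)^1 + D_2/(1+r)^2 + D_3/(1+r)^3 + D_4/(1+r)^4 + TV/(1+r)^4
    = 42382.00723 + 46175.69504 + 50308.96250 + 54812.20598 + 907446.52121 = 1101125.39196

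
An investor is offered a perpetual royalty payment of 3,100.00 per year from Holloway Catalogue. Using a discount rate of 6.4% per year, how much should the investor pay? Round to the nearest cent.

Level perpetuity: PV = C / r = 3,100.00 / 0.064 = 48,437.50

48437.50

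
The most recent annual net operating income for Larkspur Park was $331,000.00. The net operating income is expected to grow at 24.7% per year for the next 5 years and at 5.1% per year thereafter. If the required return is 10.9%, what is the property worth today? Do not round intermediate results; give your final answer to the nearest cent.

D_1 = 412757.00000
D_2 = 514707.97900
D_3 = 641840.84981
D_4 = 800375.53972
D_5 = 998068.29803
Terminal value at year 5: TV = D_5×(1+g_2)/(r−g_2) = 1048969.78123/0.058 = 18085685.88321
P_0 = D_1/(1+r)^1 + D_2/(1+r)^2 + D_3/(1+r)^3 + D_4/(1+r)^4 + D_5/(1+r)^5 + TV/(1+r)^5
    = 372188.45807 + 418502.26079 + 470579.18774 + 529136.38152 + 594980.22341 + 10781451.97936 = 13166838.49089

$13166838.49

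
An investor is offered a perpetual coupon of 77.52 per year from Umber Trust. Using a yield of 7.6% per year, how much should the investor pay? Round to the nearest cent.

1020.00

Level perpetuity: PV = C / r = 77.52 / 0.076 = 1,020.00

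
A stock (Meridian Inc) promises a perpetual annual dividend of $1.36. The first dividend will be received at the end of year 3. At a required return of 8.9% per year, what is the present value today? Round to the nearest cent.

$12.89

Value at end of year 2: C / r = $1.36 / 0.089 = $15.2809
Discount to today: PV = $15.2809 / (1 + 0.089)^2 = $15.2809 / 1.185921 = $12.89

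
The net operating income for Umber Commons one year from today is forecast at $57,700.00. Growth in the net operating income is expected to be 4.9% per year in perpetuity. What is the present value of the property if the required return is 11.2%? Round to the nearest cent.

$915873.02

Growing perpetuity: P = D₁ / (r − g) = $57,700.0000 / (0.112 − 0.049) = $915,873.02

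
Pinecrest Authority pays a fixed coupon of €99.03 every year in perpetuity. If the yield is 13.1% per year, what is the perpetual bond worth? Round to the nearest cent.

€755.95

Level perpetuity: PV = C / r = €99.03 / 0.131 = €755.95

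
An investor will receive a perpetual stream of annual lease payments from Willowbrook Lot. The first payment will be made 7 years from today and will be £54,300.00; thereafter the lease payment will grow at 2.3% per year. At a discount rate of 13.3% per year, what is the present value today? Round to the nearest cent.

£233360.68

Value at end of year 6: C₁ / (r − g) = £54,300.00 / (0.133 − 0.023) = £493,636.3636
Discount to today: PV = £493,636.3636 / (1 + 0.133)^6 = £493,636.3636 / 2.115336 = £233,360.68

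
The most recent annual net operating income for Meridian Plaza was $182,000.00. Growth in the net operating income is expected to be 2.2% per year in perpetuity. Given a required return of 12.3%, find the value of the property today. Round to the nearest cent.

$1841623.76

D₁ = D₀ × (1 + g) = $182,000.00 × 1.022 = $186,004.0000
Growing perpetuity: P = D₁ / (r − g) = $186,004.0000 / (0.123 − 0.022) = $1,841,623.76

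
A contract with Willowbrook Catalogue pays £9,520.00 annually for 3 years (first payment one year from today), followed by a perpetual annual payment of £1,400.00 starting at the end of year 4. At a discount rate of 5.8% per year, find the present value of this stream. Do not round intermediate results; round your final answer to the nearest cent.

PV of 3-year annuity: £9,520.00 × [1 − (1+0.058)^−3] / 0.058 = 25541.53041
Perpetuity value at year 3: £1,400.00 / 0.058 = 24137.93103
PV of perpetuity: 24137.93103 / (1+0.058)^3 = 20381.82362
Total PV = 25541.53041 + 20381.82362 = 45923.35403

£45923.35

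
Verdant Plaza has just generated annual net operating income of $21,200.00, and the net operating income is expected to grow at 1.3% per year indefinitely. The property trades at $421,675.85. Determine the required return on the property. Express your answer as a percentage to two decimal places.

D₁ = $21,200.00 × 1.013 = $21,475.6000
P = D₁/(r − g) ⇒ r = D₁/P + g = $21,475.6000/$421,675.85 + 0.013 = 0.050929 + 0.013 = 0.063929

6.39%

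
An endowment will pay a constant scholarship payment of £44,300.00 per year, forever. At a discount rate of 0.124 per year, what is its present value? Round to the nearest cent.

£357258.06

Level perpetuity: PV = C / r = £44,300.00 / 0.124 = £357,258.06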